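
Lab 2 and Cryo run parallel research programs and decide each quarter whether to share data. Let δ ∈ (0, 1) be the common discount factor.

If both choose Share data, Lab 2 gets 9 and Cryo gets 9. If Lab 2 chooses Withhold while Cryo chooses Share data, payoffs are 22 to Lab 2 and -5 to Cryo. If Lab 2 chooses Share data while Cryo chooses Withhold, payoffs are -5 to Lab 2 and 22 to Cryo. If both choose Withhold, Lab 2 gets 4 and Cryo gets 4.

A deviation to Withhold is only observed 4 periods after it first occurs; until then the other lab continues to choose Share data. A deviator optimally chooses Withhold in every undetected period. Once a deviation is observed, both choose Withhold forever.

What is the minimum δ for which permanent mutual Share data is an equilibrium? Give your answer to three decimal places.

The best deviation is to choose Withhold for all 4 undetected periods, earning 22 each, then 4 forever once detected.
Deviation value: 22(1−δ^4)/(1−δ) + 4δ^4/(1−δ); cooperation value: 9/(1−δ).
IC: 9 ≥ 22(1−δ^4) + 4δ^4 = 22 − 18δ^4.
So δ^4 ≥ 13/18, giving δ ≥ (13/18)^(1/4) ≈ 0.922.

0.922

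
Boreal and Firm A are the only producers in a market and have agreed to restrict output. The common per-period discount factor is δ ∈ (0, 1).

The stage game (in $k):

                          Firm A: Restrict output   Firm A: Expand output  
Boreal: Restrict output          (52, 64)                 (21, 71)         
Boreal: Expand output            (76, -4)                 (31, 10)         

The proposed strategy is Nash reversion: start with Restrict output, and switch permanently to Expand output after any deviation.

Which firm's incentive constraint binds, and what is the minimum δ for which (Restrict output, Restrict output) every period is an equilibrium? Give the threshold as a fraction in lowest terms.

For Boreal: deviation gain 76−52 = 24, per-period punishment loss 52−31 = 21. IC gives δ ≥ 24/45 = 8/15.
For Firm A: gain 7, loss 54 per period, so δ ≥ 7/61.
The tighter constraint is Boreal's, so cooperation needs δ ≥ 8/15.

Boreal; δ ≥ 8/15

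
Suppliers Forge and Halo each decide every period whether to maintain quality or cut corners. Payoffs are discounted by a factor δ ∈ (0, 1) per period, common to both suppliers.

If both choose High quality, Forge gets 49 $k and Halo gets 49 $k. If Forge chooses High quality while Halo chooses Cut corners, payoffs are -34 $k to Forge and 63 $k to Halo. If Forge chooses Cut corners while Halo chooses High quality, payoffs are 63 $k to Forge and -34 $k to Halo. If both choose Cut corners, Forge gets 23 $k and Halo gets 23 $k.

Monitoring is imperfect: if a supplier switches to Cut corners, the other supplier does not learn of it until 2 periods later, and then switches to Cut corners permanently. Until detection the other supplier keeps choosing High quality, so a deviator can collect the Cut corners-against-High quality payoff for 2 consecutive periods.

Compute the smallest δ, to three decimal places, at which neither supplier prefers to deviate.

0.592

The best deviation is to choose Cut corners for all 2 undetected periods, earning 63 each, then 23 forever once detected.
Deviation value: 63(1−δ^2)/(1−δ) + 23δ^2/(1−δ); cooperation value: 49/(1−δ).
IC: 49 ≥ 63(1−δ^2) + 23δ^2 = 63 − 40δ^2.
So δ^2 ≥ 14/40 = 7/20, giving δ ≥ (7/20)^(1/2) ≈ 0.592.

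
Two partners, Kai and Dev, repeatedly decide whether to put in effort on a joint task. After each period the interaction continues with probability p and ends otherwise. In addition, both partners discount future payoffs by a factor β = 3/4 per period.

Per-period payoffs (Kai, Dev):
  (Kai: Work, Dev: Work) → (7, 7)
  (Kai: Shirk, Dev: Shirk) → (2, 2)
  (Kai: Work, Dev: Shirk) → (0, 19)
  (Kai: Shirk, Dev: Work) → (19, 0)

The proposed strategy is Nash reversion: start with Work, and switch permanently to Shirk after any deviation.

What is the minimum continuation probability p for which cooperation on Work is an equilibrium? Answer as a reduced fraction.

With continuation probability p and discount β, the effective per-period discount factor is βp.
Grim-trigger IC: βp ≥ (19−7)/(19−2) = 12/17.
So p ≥ (12/17)/(3/4) = 16/17.

16/17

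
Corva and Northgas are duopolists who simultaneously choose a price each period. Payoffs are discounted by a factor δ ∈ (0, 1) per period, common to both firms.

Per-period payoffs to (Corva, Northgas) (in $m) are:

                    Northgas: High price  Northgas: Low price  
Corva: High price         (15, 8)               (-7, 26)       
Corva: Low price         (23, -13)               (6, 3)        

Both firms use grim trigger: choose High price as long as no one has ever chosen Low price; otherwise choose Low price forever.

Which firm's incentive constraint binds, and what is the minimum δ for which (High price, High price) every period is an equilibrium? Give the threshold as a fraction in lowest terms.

Corva: cooperation gives 15 each period; deviation gives 23 once then 6 forever.
  15/(1−δ) ≥ 23 + 6δ/(1−δ) ⇒ δ ≥ 8/17.
Northgas: cooperation gives 8 each period; deviation gives 26 once then 3 forever.
  δ ≥ 18/23.
Both must hold, so the binding constraint is Northgas's: δ ≥ 18/23.

Northgas; δ ≥ 18/23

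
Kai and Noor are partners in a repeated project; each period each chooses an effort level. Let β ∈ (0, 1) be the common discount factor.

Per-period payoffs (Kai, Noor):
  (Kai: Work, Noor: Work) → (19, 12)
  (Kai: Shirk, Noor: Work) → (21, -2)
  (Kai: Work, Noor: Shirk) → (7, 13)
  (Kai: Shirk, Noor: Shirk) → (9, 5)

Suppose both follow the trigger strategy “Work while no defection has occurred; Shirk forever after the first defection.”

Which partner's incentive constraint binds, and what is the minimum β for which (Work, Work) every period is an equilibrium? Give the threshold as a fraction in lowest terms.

Kai's threshold: (21−19)/(21−9) = 1/6.
Noor's threshold: (13−12)/(13−5) = 1/8.
1/6 > 1/8, so Kai binds and β* = 1/6.

Kai; β ≥ 1/6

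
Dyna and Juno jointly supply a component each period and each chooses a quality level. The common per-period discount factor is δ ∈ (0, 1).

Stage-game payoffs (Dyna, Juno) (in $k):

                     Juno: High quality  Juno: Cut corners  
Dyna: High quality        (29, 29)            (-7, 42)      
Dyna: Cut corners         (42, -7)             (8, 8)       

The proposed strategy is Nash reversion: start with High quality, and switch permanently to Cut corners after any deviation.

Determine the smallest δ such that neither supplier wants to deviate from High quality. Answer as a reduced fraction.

13/34

One-period gain from deviating is 42 − 29 = 13. The loss is 29 − 8 = 21 in every subsequent period, with present value 21·δ/(1−δ).
Deviation is unprofitable when 21·δ/(1−δ) ≥ 13, i.e. δ/(1−δ) ≥ 13/21.
Equivalently δ ≥ 13/(13+21) = 13/34.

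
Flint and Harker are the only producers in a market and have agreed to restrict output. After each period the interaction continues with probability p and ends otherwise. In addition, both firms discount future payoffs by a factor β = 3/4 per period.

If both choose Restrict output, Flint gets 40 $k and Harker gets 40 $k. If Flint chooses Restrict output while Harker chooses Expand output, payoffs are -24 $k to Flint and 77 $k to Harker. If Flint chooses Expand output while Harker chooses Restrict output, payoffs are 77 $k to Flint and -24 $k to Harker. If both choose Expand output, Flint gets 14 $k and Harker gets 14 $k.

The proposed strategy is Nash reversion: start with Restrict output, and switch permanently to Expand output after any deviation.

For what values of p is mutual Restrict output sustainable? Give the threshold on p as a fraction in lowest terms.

With continuation probability p and discount β, the effective per-period discount factor is βp.
Grim-trigger IC: βp ≥ (77−40)/(77−14) = 37/63.
So p ≥ (37/63)/(3/4) = 148/189.

148/189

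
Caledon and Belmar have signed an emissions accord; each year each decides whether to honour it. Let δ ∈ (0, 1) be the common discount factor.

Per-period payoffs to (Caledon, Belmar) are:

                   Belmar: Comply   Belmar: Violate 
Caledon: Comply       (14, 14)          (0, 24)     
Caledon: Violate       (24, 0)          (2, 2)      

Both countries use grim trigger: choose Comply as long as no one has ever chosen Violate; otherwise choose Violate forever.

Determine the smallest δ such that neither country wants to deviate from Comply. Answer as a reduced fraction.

14/(1−δ) ≥ 24 + 2δ/(1−δ)
14 ≥ 24 − 22δ
δ ≥ 10/22 = 5/11.

5/11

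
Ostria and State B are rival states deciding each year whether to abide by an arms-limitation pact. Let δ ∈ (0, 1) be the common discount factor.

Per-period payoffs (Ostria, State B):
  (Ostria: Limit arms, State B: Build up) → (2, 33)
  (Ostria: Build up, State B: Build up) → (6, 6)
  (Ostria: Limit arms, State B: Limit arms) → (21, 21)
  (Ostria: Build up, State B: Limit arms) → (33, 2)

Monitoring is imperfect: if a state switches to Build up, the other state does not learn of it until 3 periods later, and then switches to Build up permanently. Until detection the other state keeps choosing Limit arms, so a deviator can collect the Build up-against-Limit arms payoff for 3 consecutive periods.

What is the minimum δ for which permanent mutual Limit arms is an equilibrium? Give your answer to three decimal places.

0.763

Deviating for the 3 undetected periods gains 33−21 = 12 per period over cooperation, then loses 21−6 = 15 per period forever once punishment starts.
Gain: 12(1 + δ + … + δ^2); loss: 15·δ^3/(1−δ).
No profitable deviation ⇔ 12(1−δ^3) ≤ 15·δ^3, i.e. δ^3 ≥ 12/(12+15) = 4/9.
Hence δ ≥ (4/9)^(1/3) ≈ 0.763.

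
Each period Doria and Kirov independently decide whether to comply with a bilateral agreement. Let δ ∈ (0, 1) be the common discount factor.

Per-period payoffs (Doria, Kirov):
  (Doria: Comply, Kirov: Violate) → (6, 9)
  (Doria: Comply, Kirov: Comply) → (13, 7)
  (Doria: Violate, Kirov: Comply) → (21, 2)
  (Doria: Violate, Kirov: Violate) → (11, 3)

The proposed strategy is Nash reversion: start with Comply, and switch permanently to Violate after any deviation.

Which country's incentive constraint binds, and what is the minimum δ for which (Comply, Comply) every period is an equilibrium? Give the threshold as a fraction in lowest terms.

For Doria: deviation gain 21−13 = 8, per-period punishment loss 13−11 = 2. IC gives δ ≥ 8/10 = 4/5.
For Kirov: gain 2, loss 4 per period, so δ ≥ 2/6 = 1/3.
The tighter constraint is Doria's, so cooperation needs δ ≥ 4/5.

Doria; δ ≥ 4/5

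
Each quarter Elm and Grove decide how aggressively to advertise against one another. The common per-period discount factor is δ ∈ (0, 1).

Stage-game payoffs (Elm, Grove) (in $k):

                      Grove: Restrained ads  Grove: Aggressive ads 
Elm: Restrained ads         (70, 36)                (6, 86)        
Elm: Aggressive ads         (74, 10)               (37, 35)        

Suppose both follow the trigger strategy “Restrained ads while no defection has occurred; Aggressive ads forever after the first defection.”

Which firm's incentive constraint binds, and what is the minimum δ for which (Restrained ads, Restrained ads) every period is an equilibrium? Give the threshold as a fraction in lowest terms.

Grove; δ ≥ 50/51

Elm's threshold: (74−70)/(74−37) = 4/37.
Grove's threshold: (86−36)/(86−35) = 50/51.
4/37 < 50/51, so Grove binds and δ* = 50/51.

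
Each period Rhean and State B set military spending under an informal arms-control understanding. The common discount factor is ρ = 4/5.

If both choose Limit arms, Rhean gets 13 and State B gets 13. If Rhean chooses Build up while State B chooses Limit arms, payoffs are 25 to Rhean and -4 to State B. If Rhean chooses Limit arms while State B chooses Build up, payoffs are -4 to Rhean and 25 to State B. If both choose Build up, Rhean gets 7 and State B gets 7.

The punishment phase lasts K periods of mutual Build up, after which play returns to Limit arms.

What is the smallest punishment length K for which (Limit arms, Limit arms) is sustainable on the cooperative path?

No profitable deviation requires (13−7)(ρ+…+ρ^K) ≥ 25−13, i.e. ρ+…+ρ^K ≥ 2 ≈ 2.0000.
With ρ = 4/5, the partial sums are K=1: 0.8000, K=2: 1.4400, K=3: 1.9520, K=4: 2.3616.
K = 4 is the first length at which the sum reaches 2.0000.

4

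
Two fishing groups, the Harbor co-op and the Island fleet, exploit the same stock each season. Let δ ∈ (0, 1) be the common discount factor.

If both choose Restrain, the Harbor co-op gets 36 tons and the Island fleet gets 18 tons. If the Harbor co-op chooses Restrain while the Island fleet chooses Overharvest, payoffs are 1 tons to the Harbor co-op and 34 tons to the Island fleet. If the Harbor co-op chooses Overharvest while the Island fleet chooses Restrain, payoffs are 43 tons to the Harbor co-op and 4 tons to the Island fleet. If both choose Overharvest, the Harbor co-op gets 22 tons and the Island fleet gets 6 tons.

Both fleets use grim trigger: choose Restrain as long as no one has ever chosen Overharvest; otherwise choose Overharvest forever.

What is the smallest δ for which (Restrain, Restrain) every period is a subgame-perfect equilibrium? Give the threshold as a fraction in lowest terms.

4/7

the Harbor co-op: cooperation gives 36 each period; deviation gives 43 once then 22 forever.
  36/(1−δ) ≥ 43 + 22δ/(1−δ) ⇒ δ ≥ 7/21 = 1/3.
the Island fleet: cooperation gives 18 each period; deviation gives 34 once then 6 forever.
  δ ≥ 16/28 = 4/7.
Both must hold, so the binding constraint is the Island fleet's: δ ≥ 4/7.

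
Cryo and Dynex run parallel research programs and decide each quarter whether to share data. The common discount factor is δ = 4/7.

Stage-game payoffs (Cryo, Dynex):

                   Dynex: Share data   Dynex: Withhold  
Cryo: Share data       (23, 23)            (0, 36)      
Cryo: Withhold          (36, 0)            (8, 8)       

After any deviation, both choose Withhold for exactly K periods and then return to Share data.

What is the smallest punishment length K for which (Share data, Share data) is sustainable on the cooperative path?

No profitable deviation requires (23−8)(δ+…+δ^K) ≥ 36−23, i.e. δ+…+δ^K ≥ 13/15 ≈ 0.8667.
With δ = 4/7, the partial sums are K=1: 0.5714, K=2: 0.8980.
K = 2 is the first length at which the sum reaches 0.8667.

2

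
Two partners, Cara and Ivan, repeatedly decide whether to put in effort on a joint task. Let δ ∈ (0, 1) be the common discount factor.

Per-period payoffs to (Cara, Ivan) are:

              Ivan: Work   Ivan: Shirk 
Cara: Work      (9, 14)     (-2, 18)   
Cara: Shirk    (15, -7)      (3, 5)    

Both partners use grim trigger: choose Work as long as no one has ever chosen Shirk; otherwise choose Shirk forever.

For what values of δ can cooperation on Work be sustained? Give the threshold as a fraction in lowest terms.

1/2

Cara's threshold: (15−9)/(15−3) = 1/2.
Ivan's threshold: (18−14)/(18−5) = 4/13.
1/2 > 4/13, so Cara binds and δ* = 1/2.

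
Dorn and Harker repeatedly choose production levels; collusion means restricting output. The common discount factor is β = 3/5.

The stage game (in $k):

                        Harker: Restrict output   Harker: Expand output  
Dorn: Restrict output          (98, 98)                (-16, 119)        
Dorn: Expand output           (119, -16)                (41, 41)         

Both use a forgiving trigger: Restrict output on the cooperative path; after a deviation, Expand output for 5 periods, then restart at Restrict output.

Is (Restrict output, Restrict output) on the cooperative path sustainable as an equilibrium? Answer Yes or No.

A one-shot deviation gives 119 now, then 41 for 5 periods, then back to 98.
Gain from deviating: (119−98) today; loss: (98−41) in each of the next 5 periods.
No-deviation condition: (98−41)(β+…+β^5) ≥ 119−98, i.e. β+…+β^5 ≥ 7/19.
At β = 3/5: β+…+β^5 = 1.3834 ≥ 0.3684.
So cooperation is sustainable.

Yes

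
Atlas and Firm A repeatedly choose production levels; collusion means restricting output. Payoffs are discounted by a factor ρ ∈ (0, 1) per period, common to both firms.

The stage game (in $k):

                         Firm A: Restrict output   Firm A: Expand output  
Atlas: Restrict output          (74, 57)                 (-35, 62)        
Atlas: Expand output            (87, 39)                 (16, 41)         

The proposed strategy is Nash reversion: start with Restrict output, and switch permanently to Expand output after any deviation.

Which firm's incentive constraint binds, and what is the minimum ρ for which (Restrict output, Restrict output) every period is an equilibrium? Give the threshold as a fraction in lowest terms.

Firm A; ρ ≥ 5/21

Atlas: cooperation gives 74 each period; deviation gives 87 once then 16 forever.
  74/(1−ρ) ≥ 87 + 16ρ/(1−ρ) ⇒ ρ ≥ 13/71.
Firm A: cooperation gives 57 each period; deviation gives 62 once then 41 forever.
  ρ ≥ 5/21.
Both must hold, so the binding constraint is Firm A's: ρ ≥ 5/21.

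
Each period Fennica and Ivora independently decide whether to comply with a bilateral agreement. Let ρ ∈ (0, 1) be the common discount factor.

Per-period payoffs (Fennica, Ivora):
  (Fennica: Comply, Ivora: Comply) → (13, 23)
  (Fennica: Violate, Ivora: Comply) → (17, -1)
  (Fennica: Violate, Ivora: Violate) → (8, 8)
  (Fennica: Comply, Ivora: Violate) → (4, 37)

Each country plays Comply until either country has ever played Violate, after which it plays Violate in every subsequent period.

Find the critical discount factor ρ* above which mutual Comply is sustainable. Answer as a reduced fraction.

14/29

For Fennica: deviation gain 17−13 = 4, per-period punishment loss 13−8 = 5. IC gives ρ ≥ 4/9.
For Ivora: gain 14, loss 15 per period, so ρ ≥ 14/29.
The tighter constraint is Ivora's, so cooperation needs ρ ≥ 14/29.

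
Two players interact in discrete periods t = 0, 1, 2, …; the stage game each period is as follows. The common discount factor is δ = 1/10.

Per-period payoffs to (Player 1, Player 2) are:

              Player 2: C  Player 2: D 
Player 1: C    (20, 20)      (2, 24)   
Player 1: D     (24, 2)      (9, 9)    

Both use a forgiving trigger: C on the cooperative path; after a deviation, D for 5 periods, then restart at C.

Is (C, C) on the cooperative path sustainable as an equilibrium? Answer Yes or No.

No

A one-shot deviation gives 24 now, then 9 for 5 periods, then back to 20.
Gain from deviating: (24−20) today; loss: (20−9) in each of the next 5 periods.
No-deviation condition: (20−9)(δ+…+δ^5) ≥ 24−20, i.e. δ+…+δ^5 ≥ 4/11.
At δ = 1/10: δ+…+δ^5 = 0.1111 < 0.3636.
So cooperation is not sustainable.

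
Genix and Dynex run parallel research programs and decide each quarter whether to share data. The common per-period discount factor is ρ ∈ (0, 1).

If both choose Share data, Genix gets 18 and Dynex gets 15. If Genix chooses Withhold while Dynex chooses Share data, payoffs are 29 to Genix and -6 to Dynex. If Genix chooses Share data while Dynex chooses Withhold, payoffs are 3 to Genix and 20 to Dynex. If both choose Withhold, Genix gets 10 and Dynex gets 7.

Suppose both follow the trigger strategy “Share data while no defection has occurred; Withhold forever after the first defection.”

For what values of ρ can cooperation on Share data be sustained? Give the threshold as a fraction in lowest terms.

11/19

Genix's threshold: (29−18)/(29−10) = 11/19.
Dynex's threshold: (20−15)/(20−7) = 5/13.
11/19 > 5/13, so Genix binds and ρ* = 11/19.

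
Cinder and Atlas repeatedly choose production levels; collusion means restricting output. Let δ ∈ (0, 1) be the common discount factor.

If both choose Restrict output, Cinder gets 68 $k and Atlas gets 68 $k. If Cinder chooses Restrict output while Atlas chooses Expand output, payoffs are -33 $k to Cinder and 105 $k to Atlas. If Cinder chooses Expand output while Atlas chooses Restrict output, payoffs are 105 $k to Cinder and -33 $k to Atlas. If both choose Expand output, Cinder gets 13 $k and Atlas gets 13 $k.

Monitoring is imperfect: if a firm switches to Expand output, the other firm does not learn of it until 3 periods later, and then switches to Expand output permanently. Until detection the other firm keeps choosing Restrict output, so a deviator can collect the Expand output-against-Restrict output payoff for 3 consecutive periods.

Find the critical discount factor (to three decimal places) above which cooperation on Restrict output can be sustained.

Deviating for the 3 undetected periods gains 105−68 = 37 per period over cooperation, then loses 68−13 = 55 per period forever once punishment starts.
Gain: 37(1 + δ + … + δ^2); loss: 55·δ^3/(1−δ).
No profitable deviation ⇔ 37(1−δ^3) ≤ 55·δ^3, i.e. δ^3 ≥ 37/(37+55) = 37/92.
Hence δ ≥ (37/92)^(1/3) ≈ 0.738.

0.738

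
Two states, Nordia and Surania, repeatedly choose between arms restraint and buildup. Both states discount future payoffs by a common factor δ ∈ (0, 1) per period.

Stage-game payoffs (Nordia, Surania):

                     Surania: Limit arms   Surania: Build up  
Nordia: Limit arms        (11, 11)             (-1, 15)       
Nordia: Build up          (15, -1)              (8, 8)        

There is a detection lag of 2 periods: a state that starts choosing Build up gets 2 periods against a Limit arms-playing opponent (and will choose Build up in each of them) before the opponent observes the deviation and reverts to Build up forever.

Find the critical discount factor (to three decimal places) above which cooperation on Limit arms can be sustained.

Deviating for the 2 undetected periods gains 15−11 = 4 per period over cooperation, then loses 11−8 = 3 per period forever once punishment starts.
Gain: 4(1 + δ + … + δ^1); loss: 3·δ^2/(1−δ).
No profitable deviation ⇔ 4(1−δ^2) ≤ 3·δ^2, i.e. δ^2 ≥ 4/(4+3) = 4/7.
Hence δ ≥ (4/7)^(1/2) ≈ 0.756.

0.756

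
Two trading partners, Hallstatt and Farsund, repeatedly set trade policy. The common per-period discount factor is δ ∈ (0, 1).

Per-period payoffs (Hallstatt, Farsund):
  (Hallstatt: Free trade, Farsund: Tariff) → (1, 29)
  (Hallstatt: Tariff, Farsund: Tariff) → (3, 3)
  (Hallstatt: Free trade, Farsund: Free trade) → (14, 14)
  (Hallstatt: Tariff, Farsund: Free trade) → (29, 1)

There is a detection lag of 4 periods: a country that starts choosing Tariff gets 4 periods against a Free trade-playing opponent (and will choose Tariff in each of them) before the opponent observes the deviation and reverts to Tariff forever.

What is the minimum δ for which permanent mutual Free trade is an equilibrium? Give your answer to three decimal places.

0.872

The best deviation is to choose Tariff for all 4 undetected periods, earning 29 each, then 3 forever once detected.
Deviation value: 29(1−δ^4)/(1−δ) + 3δ^4/(1−δ); cooperation value: 14/(1−δ).
IC: 14 ≥ 29(1−δ^4) + 3δ^4 = 29 − 26δ^4.
So δ^4 ≥ 15/26, giving δ ≥ (15/26)^(1/4) ≈ 0.872.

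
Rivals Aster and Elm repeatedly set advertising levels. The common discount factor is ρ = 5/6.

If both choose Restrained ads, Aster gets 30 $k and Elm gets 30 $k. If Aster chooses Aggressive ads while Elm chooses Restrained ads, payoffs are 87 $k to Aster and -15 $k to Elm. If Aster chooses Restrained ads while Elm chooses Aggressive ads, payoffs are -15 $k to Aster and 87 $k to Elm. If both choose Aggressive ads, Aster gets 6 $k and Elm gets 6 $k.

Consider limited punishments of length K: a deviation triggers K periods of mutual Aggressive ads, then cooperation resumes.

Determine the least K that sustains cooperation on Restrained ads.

IC: ρ(1−ρ^K)/(1−ρ) ≥ (87−30)/(30−6) = 19/8.
With ρ = 5/6: need 1 − ρ^K ≥ 19/8·(1−5/6)/(5/6), i.e. ρ^K ≤ 0.5250.
Since (5/6)^3 = 0.5787 and (5/6)^4 = 0.4823, the smallest such K is 4.

4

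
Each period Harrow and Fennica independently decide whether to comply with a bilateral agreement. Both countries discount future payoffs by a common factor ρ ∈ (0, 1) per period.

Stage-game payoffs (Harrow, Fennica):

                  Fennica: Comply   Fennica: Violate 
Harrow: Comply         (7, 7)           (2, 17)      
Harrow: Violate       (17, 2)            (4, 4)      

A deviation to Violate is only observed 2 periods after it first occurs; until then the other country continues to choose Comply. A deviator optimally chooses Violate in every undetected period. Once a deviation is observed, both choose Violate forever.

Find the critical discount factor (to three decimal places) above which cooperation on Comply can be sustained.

Deviating for the 2 undetected periods gains 17−7 = 10 per period over cooperation, then loses 7−4 = 3 per period forever once punishment starts.
Gain: 10(1 + ρ + … + ρ^1); loss: 3·ρ^2/(1−ρ).
No profitable deviation ⇔ 10(1−ρ^2) ≤ 3·ρ^2, i.e. ρ^2 ≥ 10/(10+3) = 10/13.
Hence ρ ≥ (10/13)^(1/2) ≈ 0.877.

0.877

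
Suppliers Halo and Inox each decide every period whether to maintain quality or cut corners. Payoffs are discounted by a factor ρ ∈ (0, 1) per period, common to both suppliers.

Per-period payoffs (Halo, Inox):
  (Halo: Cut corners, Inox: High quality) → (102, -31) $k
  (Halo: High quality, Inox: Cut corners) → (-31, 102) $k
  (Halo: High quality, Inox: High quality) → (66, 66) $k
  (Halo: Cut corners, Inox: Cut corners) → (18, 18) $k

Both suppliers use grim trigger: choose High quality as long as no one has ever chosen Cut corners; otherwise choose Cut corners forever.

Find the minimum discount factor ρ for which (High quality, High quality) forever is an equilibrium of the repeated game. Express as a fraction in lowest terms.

3/7

Under grim trigger the critical discount factor is (T−C)/(T−P) with T = 102, C = 66, P = 18.
ρ* = (102−66)/(102−18) = 36/84 = 3/7.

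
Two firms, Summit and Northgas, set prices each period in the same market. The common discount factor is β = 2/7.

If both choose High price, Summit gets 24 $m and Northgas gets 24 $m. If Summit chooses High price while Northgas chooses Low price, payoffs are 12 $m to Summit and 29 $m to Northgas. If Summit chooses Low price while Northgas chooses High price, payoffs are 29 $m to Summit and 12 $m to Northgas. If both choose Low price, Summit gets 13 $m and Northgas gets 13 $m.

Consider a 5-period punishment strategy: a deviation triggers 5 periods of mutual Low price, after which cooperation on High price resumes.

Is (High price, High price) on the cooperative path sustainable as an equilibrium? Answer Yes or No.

No

IC: β+…+β^5 ≥ (29−24)/(24−13) = 5/11.
At β = 2/7: partial sum = 0.3992 < 0.4545. Cooperation not sustainable.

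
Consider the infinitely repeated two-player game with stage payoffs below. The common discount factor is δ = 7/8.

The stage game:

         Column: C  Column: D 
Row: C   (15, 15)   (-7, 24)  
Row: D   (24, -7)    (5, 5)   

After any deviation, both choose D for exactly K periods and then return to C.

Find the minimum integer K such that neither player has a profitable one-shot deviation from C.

No profitable deviation requires (15−5)(δ+…+δ^K) ≥ 24−15, i.e. δ+…+δ^K ≥ 9/10 ≈ 0.9000.
With δ = 7/8, the partial sums are K=1: 0.8750, K=2: 1.6406.
K = 2 is the first length at which the sum reaches 0.9000.

2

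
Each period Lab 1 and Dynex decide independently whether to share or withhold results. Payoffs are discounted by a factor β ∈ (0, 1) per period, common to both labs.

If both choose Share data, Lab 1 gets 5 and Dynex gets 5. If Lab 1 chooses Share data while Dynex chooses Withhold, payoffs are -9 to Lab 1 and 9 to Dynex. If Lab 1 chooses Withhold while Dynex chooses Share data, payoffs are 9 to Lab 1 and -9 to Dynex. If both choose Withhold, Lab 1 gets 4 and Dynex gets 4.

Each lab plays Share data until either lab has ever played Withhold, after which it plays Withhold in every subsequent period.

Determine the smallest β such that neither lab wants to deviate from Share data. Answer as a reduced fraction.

Under grim trigger the critical discount factor is (T−C)/(T−P) with T = 9, C = 5, P = 4.
β* = (9−5)/(9−4) = 4/5.

4/5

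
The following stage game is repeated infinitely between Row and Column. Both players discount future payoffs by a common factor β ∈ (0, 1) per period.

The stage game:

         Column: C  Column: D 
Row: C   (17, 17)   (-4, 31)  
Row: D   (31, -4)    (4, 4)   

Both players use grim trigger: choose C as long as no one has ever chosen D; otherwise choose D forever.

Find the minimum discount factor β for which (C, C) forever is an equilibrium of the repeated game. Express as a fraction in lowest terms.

14/27

One-period gain from deviating is 31 − 17 = 14. The loss is 17 − 4 = 13 in every subsequent period, with present value 13·β/(1−β).
Deviation is unprofitable when 13·β/(1−β) ≥ 14, i.e. β/(1−β) ≥ 14/13.
Equivalently β ≥ 14/(14+13) = 14/27.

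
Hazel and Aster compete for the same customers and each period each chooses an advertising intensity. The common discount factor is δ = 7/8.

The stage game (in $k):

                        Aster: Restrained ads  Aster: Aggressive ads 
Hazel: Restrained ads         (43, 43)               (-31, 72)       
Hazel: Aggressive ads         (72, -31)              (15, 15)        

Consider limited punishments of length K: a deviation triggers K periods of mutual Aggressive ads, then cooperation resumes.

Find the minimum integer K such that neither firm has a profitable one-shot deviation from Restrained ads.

IC: δ(1−δ^K)/(1−δ) ≥ (72−43)/(43−15) = 29/28.
With δ = 7/8: need 1 − δ^K ≥ 29/28·(1−7/8)/(7/8), i.e. δ^K ≤ 0.8520.
Since (7/8)^1 = 0.8750 and (7/8)^2 = 0.7656, the smallest such K is 2.

2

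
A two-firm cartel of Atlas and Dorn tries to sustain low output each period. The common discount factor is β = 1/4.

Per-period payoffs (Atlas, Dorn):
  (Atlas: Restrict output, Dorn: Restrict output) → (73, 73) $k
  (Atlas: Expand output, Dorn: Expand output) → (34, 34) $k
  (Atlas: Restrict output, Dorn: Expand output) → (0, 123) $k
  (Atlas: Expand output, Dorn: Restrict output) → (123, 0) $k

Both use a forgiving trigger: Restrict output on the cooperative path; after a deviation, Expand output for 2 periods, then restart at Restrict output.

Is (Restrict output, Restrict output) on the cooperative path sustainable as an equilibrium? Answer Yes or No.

IC: β+…+β^2 ≥ (123−73)/(73−34) = 50/39.
At β = 1/4: partial sum = 0.3125 < 1.2821. Cooperation not sustainable.

No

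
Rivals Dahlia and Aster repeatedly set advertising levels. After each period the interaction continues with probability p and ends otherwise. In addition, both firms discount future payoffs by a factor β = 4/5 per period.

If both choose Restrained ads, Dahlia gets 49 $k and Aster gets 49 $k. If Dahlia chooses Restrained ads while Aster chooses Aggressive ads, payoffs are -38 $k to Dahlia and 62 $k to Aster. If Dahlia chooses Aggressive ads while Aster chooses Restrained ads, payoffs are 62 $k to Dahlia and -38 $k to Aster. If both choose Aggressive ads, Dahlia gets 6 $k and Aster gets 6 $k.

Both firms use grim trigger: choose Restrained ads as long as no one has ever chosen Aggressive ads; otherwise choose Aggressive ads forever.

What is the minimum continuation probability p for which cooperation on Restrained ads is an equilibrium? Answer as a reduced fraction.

With continuation probability p and discount β, the effective per-period discount factor is βp.
Grim-trigger IC: βp ≥ (62−49)/(62−6) = 13/56.
So p ≥ (13/56)/(4/5) = 65/224.

65/224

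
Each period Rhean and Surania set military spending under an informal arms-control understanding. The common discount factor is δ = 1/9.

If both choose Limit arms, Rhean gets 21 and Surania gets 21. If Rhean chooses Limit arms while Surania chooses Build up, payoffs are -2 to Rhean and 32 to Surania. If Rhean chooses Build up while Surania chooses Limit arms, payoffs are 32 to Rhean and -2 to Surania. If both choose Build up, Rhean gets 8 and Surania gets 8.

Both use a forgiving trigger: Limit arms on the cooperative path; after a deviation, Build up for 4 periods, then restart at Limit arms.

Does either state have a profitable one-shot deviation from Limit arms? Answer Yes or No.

Comparing payoff streams over the 5 periods until play realigns: cooperate → 21(1+δ+…+δ^4); deviate → 32 + 8(δ+…+δ^4).
Cooperation is sustained iff (21−8)(δ+…+δ^4) ≥ 32−21.
δ+…+δ^4 = 1/9·(1−(1/9)^4)/(1−1/9) = 0.1250, and (32−21)/(21−8) = 0.8462.
0.1250 < 0.8462, so cooperation is not sustainable.

Yes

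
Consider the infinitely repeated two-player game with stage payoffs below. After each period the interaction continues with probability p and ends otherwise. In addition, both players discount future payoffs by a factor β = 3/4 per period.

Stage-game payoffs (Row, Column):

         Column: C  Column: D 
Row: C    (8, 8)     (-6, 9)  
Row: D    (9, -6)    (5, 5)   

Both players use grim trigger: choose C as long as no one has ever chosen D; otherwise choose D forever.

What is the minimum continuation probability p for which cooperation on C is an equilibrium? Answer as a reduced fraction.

1/3

With continuation probability p and discount β, the effective per-period discount factor is βp.
Grim-trigger IC: βp ≥ (9−8)/(9−5) = 1/4.
So p ≥ (1/4)/(3/4) = 1/3.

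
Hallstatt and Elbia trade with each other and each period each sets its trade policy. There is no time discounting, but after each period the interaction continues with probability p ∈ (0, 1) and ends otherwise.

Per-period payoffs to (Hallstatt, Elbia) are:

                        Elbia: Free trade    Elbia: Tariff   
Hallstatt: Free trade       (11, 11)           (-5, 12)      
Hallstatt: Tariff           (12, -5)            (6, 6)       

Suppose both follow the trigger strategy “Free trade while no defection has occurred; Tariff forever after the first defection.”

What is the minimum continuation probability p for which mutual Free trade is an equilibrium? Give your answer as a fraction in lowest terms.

Expected cooperation value is 11 + p·11 + p²·11 + … = 11/(1−p); deviation gives 12 + p·6/(1−p).
11 ≥ 12(1−p) + 6p ⇒ 6p ≥ 1 ⇒ p ≥ 1/6.

1/6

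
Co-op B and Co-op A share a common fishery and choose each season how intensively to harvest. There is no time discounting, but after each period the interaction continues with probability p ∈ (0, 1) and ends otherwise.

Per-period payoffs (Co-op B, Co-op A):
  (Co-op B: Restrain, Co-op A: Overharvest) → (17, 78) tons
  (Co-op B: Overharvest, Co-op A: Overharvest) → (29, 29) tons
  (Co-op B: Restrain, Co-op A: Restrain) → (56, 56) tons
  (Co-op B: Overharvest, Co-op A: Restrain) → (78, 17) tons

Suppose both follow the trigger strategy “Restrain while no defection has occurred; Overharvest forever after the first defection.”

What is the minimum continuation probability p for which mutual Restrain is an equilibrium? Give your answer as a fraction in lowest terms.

22/49

Expected cooperation value is 56 + p·56 + p²·56 + … = 56/(1−p); deviation gives 78 + p·29/(1−p).
56 ≥ 78(1−p) + 29p ⇒ 49p ≥ 22 ⇒ p ≥ 22/49.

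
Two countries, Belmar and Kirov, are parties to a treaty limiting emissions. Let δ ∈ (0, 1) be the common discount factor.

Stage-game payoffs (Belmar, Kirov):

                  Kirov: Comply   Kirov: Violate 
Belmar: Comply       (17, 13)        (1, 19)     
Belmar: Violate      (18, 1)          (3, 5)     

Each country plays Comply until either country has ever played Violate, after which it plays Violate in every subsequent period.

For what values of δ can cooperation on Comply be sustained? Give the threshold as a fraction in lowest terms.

3/7

Belmar: cooperation gives 17 each period; deviation gives 18 once then 3 forever.
  17/(1−δ) ≥ 18 + 3δ/(1−δ) ⇒ δ ≥ 1/15.
Kirov: cooperation gives 13 each period; deviation gives 19 once then 5 forever.
  δ ≥ 6/14 = 3/7.
Both must hold, so the binding constraint is Kirov's: δ ≥ 3/7.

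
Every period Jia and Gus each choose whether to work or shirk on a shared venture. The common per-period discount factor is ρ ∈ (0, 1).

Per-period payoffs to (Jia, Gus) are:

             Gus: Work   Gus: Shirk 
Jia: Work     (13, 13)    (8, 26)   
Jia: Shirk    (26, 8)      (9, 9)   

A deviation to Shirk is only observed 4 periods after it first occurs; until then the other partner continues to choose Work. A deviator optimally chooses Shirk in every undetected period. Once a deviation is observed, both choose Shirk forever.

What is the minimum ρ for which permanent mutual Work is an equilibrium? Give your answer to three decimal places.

0.935

Deviating for the 4 undetected periods gains 26−13 = 13 per period over cooperation, then loses 13−9 = 4 per period forever once punishment starts.
Gain: 13(1 + ρ + … + ρ^3); loss: 4·ρ^4/(1−ρ).
No profitable deviation ⇔ 13(1−ρ^4) ≤ 4·ρ^4, i.e. ρ^4 ≥ 13/(13+4) = 13/17.
Hence ρ ≥ (13/17)^(1/4) ≈ 0.935.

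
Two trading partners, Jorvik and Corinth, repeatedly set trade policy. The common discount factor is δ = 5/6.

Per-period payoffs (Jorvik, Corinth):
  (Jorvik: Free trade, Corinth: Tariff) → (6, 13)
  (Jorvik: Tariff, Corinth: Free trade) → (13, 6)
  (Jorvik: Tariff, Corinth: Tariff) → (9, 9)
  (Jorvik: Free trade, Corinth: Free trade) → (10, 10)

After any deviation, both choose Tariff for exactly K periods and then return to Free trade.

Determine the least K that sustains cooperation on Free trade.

6

No profitable deviation requires (10−9)(δ+…+δ^K) ≥ 13−10, i.e. δ+…+δ^K ≥ 3 ≈ 3.0000.
With δ = 5/6, the partial sums are K=1: 0.8333, K=2: 1.5278, K=3: 2.1065, K=4: 2.5887, K=5: 2.9906, K=6: 3.3255.
K = 6 is the first length at which the sum reaches 3.0000.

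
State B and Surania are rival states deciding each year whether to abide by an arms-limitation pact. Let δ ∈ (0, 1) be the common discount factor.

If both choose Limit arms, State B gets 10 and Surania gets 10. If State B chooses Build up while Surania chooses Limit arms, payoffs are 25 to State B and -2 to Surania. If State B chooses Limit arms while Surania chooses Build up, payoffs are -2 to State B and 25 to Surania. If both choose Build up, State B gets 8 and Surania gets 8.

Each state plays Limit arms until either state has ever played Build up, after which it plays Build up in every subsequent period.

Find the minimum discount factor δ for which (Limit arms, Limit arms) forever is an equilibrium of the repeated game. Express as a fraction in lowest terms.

One-period gain from deviating is 25 − 10 = 15. The loss is 10 − 8 = 2 in every subsequent period, with present value 2·δ/(1−δ).
Deviation is unprofitable when 2·δ/(1−δ) ≥ 15, i.e. δ/(1−δ) ≥ 15/2.
Equivalently δ ≥ 15/(15+2) = 15/17.

15/17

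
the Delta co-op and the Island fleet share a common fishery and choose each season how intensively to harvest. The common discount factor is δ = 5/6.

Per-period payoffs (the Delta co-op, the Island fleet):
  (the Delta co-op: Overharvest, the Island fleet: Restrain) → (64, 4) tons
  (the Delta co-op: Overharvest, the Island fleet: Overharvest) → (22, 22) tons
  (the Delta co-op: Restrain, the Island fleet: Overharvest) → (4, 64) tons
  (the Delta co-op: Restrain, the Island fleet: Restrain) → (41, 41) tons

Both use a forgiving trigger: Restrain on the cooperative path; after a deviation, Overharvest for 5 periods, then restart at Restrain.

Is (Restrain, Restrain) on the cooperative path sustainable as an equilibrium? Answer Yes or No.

IC: δ+…+δ^5 ≥ (64−41)/(41−22) = 23/19.
At δ = 5/6: partial sum = 2.9906 ≥ 1.2105. Cooperation sustainable.

Yes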